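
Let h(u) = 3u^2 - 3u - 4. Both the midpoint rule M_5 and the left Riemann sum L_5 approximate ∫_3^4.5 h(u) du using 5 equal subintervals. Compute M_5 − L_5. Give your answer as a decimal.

M_5 = 41.21625.
L_5 = 36.93.
M_5 − L_5 = 4.28625.

4.28625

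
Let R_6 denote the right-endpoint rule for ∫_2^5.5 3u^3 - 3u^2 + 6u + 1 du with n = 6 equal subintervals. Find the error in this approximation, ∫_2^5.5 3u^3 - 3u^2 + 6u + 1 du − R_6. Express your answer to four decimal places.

-127.8381

Exact integral: ∫_2^5.5 f(u) du = 598.171875.
R_6 ≈ 726.009983.
Error ≈ 598.171875 − 726.009983 ≈ -127.8381.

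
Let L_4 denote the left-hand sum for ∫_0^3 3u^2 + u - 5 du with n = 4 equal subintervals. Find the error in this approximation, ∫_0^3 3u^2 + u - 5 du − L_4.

Exact integral: ∫_0^3 f(u) du = 16.5.
L_4 = 6.09375.
Error = 16.5 − 6.09375 = 10.40625.

10.40625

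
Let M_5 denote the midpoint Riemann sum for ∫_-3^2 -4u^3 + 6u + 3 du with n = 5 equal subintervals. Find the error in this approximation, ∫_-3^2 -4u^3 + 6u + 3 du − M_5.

Exact integral: ∫_-3^2 f(u) du = 65.
M_5 = 62.5.
Error = 65 − 62.5 = 2.5.

2.5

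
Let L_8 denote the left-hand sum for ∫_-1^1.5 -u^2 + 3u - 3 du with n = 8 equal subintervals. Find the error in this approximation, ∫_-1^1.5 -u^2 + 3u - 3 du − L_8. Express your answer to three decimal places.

Exact integral: ∫_-1^1.5 f(u) du ≈ -7.08333.
L_8 ≈ -8.10059.
Error ≈ -7.08333 − (-8.10059) ≈ 1.017.

1.017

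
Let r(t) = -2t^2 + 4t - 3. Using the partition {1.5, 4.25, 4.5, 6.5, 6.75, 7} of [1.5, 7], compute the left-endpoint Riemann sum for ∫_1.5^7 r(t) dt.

-92.8125

Subinterval widths: 2.75, 0.25, 2, 0.25, 0.25.
Left endpoints: 1.5, 4.25, 4.5, 6.5, 6.75.
r(1.5) = -1.5, r(4.25) = -22.125, r(4.5) = -25.5, r(6.5) = -61.5, r(6.75) = -67.125.
Sum = Σ Δt_i · r(t_i).
Sum = -92.8125.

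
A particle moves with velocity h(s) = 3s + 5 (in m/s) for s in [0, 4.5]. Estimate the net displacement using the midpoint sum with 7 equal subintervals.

52.875

Δs = (4.5 − 0)/7 = 9/14.
Midpoints: 9/28, 27/28, 45/28, 2.25, 81/28, 99/28, 117/28.
h(9/28) = 167/28, h(27/28) = 221/28, h(45/28) = 275/28, h(2.25) = 11.75, h(81/28) = 383/28, h(99/28) = 437/28, h(117/28) = 491/28.
Sum = Δs · [h(9/28) + h(27/28) + h(45/28) + ...].
Sum = 52.875.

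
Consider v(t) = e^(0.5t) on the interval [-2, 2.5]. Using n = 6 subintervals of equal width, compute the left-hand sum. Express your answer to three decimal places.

Δt = (2.5 − (-2))/6 = 0.75.
Left endpoints: -2, -1.25, -0.5, 0.25, 1, 1.75.
v(-2) ≈ 0.368, v(-1.25) ≈ 0.535, v(-0.5) ≈ 0.779, v(0.25) ≈ 1.133, v(1) ≈ 1.649, v(1.75) ≈ 2.399.
Sum = Δt · [v(-2) + v(-1.25) + v(-0.5) + ...].
Sum ≈ 5.147.

5.147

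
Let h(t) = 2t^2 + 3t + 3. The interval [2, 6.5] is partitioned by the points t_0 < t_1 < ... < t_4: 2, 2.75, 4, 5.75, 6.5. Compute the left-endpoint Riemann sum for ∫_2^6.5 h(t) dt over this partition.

192.75

Subinterval widths: 0.75, 1.25, 1.75, 0.75.
Left endpoints: 2, 2.75, 4, 5.75.
h(2) = 17, h(2.75) = 26.375, h(4) = 47, h(5.75) = 86.375.
Sum = Σ Δt_i · h(t_i).
Sum = 192.75.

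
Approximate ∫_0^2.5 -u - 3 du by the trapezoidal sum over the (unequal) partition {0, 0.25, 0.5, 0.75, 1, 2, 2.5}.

Subinterval widths: 0.25, 0.25, 0.25, 0.25, 1, 0.5.
f(0) = -3, f(0.25) = -3.25, f(0.5) = -3.5, f(0.75) = -3.75, f(1) = -4, f(2) = -5, f(2.5) = -5.5.
On each subinterval the trapezoid contributes (Δu_i/2)·[f(u_{i-1}) + f(u_i)].
Sum = -10.625.

-10.625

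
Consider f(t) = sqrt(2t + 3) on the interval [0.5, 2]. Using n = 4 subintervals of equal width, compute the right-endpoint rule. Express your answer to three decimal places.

3.626

Δt = (2 − 0.5)/4 = 0.375.
Right endpoints: 0.875, 1.25, 1.625, 2.
f(0.875) ≈ 2.179, f(1.25) ≈ 2.345, f(1.625) ≈ 2.500, f(2) ≈ 2.646.
Sum = Δt · [f(0.875) + f(1.25) + f(1.625) + f(2)].
Sum ≈ 3.626.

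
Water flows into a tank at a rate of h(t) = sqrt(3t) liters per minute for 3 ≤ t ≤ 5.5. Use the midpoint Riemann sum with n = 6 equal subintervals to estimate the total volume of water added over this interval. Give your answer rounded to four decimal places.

Δt = (5.5 − 3)/6 = 5/12.
Midpoints: 77/24, 3.625, 97/24, 107/24, 4.875, 127/24.
h(77/24) ≈ 3.1024, h(3.625) ≈ 3.2977, h(97/24) ≈ 3.4821, h(107/24) ≈ 3.6572, h(4.875) ≈ 3.8243, h(127/24) ≈ 3.9843.
Sum = Δt · [h(77/24) + h(3.625) + h(97/24) + ...].
Sum ≈ 8.8950.

8.8950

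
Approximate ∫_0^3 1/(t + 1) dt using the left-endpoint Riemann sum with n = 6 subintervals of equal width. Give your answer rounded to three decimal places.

Δt = (3 − 0)/6 = 0.5.
Left endpoints: 0, 0.5, 1, 1.5, 2, 2.5.
f(0) = 1, f(0.5) = 2/3, f(1) = 0.5, f(1.5) = 0.4, f(2) = 1/3, f(2.5) = 2/7.
Sum = Δt · [f(0) + f(0.5) + f(1) + ...].
Sum ≈ 1.593.

1.593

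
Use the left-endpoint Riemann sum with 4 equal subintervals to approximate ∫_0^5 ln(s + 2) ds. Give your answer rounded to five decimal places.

Δs = (5 − 0)/4 = 1.25.
Left endpoints: 0, 1.25, 2.5, 3.75.
f(0) ≈ 0.69315, f(1.25) ≈ 1.17865, f(2.5) ≈ 1.50408, f(3.75) ≈ 1.74920.
Sum = Δs · [f(0) + f(1.25) + f(2.5) + f(3.75)].
Sum ≈ 6.40635.

6.40635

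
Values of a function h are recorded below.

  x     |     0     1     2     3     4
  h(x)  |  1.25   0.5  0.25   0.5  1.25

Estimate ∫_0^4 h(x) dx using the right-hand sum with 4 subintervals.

Δx = 1.
Sum = 1·[0.5 + 0.25 + 0.5 + 1.25] = 2.5.

2.5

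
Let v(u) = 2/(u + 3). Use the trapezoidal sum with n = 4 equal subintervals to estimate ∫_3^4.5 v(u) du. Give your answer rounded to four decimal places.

Δu = (4.5 − 3)/4 = 0.375.
v(3) = 1/3, v(3.375) = 16/51, v(3.75) = 8/27, v(4.125) = 16/57, v(4.5) = 4/15.
T_4 = (Δu/2)·[v(u_0) + 2v(u_1) + 2v(u_2) + 2v(u_3) + v(u_4)].
Sum ≈ 0.4465.

0.4465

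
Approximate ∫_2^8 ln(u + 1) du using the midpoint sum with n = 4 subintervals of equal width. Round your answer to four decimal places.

10.4996

Δu = (8 − 2)/4 = 1.5.
Midpoints: 2.75, 4.25, 5.75, 7.25.
f(2.75) ≈ 1.3218, f(4.25) ≈ 1.6582, f(5.75) ≈ 1.9095, f(7.25) ≈ 2.1102.
Sum = Δu · [f(2.75) + f(4.25) + f(5.75) + f(7.25)].
Sum ≈ 10.4996.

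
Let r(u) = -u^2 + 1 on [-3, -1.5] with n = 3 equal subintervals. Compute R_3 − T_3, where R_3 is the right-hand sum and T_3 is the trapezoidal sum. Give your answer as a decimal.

1.6875

R_3 = -4.75.
T_3 = -6.4375.
R_3 − T_3 = 1.6875.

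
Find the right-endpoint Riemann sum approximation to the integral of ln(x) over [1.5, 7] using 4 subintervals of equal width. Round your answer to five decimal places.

8.49214

Δx = (7 − 1.5)/4 = 1.375.
Right endpoints: 2.875, 4.25, 5.625, 7.
f(2.875) ≈ 1.05605, f(4.25) ≈ 1.44692, f(5.625) ≈ 1.72722, f(7) ≈ 1.94591.
Sum = Δx · [f(2.875) + f(4.25) + f(5.625) + f(7)].
Sum ≈ 8.49214.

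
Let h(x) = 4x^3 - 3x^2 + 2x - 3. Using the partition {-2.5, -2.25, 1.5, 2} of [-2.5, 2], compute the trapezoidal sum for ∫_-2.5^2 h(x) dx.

-128.0625

Subinterval widths: 0.25, 3.75, 0.5.
h(-2.5) = -89.25, h(-2.25) = -68.25, h(1.5) = 6.75, h(2) = 21.
On each subinterval the trapezoid contributes (Δx_i/2)·[h(x_{i-1}) + h(x_i)].
Sum = -128.0625.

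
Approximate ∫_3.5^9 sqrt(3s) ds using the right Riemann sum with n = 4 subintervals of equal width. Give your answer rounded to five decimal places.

24.93332

Δs = (9 − 3.5)/4 = 1.375.
Right endpoints: 4.875, 6.25, 7.625, 9.
f(4.875) ≈ 3.82426, f(6.25) ≈ 4.33013, f(7.625) ≈ 4.78278, f(9) ≈ 5.19615.
Sum = Δs · [f(4.875) + f(6.25) + f(7.625) + f(9)].
Sum ≈ 24.93332.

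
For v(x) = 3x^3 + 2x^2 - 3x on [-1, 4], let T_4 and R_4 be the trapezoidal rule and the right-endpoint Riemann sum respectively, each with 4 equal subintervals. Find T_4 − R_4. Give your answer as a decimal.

T_4 = 232.265625.
R_4 = 363.515625.
T_4 − R_4 = -131.25.

-131.25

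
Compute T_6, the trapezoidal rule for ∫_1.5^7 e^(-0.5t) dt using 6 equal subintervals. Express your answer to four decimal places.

Δt = (7 − 1.5)/6 = 11/12.
f(1.5) ≈ 0.4724, f(29/12) ≈ 0.2987, f(10/3) ≈ 0.1889, f(4.25) ≈ 0.1194, f(31/6) ≈ 0.0755, f(73/12) ≈ 0.0478, f(7) ≈ 0.0302.
T_6 = (Δt/2)·[f(t_0) + 2f(t_1) + ... + 2f(t_{5}) + f(t_6)].
Sum ≈ 0.8998.

0.8998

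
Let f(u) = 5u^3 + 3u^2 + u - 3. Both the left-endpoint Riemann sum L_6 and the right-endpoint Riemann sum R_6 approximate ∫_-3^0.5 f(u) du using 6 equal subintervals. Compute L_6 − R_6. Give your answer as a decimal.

L_6 ≈ -124.9700521.
R_6 ≈ -59.1263021.
L_6 − R_6 = -65.84375.

-65.84375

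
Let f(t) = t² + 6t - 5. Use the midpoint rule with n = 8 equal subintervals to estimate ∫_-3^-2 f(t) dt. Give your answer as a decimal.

Δt = (-2 − (-3))/8 = 0.125.
Midpoints: -2.9375, -2.8125, -2.6875, -2.5625, -2.4375, -2.3125, -2.1875, -2.0625.
f(-2.9375) = -13.99609375, f(-2.8125) = -13.96484375, f(-2.6875) = -13.90234375, f(-2.5625) = -13.80859375, f(-2.4375) = -13.68359375, f(-2.3125) = -13.52734375, f(-2.1875) = -13.33984375, f(-2.0625) = -13.12109375.
Sum = Δt · [f(-2.9375) + f(-2.8125) + f(-2.6875) + ...].
Sum = -13.66796875.

-13.66796875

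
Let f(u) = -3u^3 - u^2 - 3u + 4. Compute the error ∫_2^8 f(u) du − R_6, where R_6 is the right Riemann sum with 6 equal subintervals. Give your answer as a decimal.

841

Exact integral: ∫_2^8 f(u) du = -3294.
R_6 = -4135.
Error = -3294 − (-4135) = 841.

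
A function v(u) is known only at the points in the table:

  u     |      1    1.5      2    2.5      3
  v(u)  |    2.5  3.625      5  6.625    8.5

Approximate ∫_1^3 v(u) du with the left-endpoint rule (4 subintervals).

Δu = 0.5.
Sum = 0.5·[2.5 + 3.625 + 5 + 6.625] = 8.875.

8.875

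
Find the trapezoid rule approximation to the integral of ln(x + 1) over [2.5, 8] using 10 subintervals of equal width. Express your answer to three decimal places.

9.886

Δx = (8 − 2.5)/10 = 0.55.
f(2.5) ≈ 1.253, f(3.05) ≈ 1.399, f(3.6) ≈ 1.526, f(4.15) ≈ 1.639, f(4.7) ≈ 1.740, f(5.25) ≈ 1.833, f(5.8) ≈ 1.917, f(6.35) ≈ 1.995, f(6.9) ≈ 2.067, f(7.45) ≈ 2.134, f(8) ≈ 2.197.
T_10 = (Δx/2)·[f(x_0) + 2f(x_1) + ... + 2f(x_{9}) + f(x_10)].
Sum ≈ 9.886.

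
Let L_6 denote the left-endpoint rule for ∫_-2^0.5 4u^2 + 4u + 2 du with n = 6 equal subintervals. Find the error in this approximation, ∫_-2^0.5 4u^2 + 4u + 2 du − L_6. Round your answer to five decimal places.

Exact integral: ∫_-2^0.5 f(u) du ≈ 8.3333333.
L_6 ≈ 9.6643519.
Error ≈ 8.3333333 − 9.6643519 ≈ -1.33102.

-1.33102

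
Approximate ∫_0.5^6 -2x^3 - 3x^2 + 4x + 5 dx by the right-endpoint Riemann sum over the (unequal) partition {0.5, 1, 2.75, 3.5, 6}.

-1437.6171875

Subinterval widths: 0.5, 1.75, 0.75, 2.5.
Right endpoints: 1, 2.75, 3.5, 6.
f(1) = 4, f(2.75) = -48.28125, f(3.5) = -103.5, f(6) = -511.
Sum = Σ Δx_i · f(x_i).
Sum = -1437.6171875.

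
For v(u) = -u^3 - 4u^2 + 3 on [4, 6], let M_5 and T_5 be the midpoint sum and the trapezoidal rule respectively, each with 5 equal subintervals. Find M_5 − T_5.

M_5 = -456.16.
T_5 = -457.68.
M_5 − T_5 = 1.52.

1.52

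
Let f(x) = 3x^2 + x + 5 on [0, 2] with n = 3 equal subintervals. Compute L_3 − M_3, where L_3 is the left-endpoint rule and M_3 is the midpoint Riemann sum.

L_3 ≈ 15.777778.
M_3 ≈ 19.777778.
L_3 − M_3 = -4.

-4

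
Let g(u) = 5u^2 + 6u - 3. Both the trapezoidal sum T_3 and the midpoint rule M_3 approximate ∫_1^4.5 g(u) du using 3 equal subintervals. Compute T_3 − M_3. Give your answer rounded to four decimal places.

T_3 ≈ 201.428241.
M_3 ≈ 195.473380.
T_3 − M_3 ≈ 5.9549.

5.9549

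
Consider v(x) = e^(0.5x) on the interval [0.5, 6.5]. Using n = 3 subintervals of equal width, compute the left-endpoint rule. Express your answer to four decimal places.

28.5242

Δx = (6.5 − 0.5)/3 = 2.
Left endpoints: 0.5, 2.5, 4.5.
v(0.5) ≈ 1.2840, v(2.5) ≈ 3.4903, v(4.5) ≈ 9.4877.
Sum = Δx · [v(0.5) + v(2.5) + v(4.5)].
Sum ≈ 28.5242.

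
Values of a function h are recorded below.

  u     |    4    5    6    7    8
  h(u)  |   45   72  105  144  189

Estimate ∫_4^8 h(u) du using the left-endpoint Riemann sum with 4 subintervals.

Δu = 1.
Sum = 1·[45 + 72 + 105 + 144] = 366.

366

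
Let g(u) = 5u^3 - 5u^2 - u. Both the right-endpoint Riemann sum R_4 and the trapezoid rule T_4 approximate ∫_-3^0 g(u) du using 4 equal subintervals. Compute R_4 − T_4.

R_4 = -83.109375.
T_4 = -149.484375.
R_4 − T_4 = 66.375.

66.375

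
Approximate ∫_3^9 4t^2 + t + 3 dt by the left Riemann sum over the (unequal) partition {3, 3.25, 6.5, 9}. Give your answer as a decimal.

614.375

Subinterval widths: 0.25, 3.25, 2.5.
Left endpoints: 3, 3.25, 6.5.
f(3) = 42, f(3.25) = 48.5, f(6.5) = 178.5.
Sum = Σ Δt_i · f(t_i).
Sum = 614.375.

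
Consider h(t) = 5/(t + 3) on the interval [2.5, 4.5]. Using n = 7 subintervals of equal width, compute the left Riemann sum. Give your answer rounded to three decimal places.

1.586

Δt = (4.5 − 2.5)/7 = 2/7.
Left endpoints: 2.5, 39/14, 43/14, 47/14, 51/14, 55/14, 59/14.
h(2.5) = 10/11, h(39/14) = 70/81, h(43/14) = 14/17, h(47/14) = 70/89, h(51/14) = 70/93, h(55/14) = 70/97, h(59/14) = 70/101.
Sum = Δt · [h(2.5) + h(39/14) + h(43/14) + ...].
Sum ≈ 1.586.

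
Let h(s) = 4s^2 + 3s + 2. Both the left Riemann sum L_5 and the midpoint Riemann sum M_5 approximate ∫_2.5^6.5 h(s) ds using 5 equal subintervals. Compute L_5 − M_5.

L_5 = 346.64.
M_5 = 406.48.
L_5 − M_5 = -59.84.

-59.84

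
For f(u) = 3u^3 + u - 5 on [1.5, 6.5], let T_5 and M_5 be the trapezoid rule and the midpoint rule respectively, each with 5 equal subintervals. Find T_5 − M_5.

45

T_5 = 1360.
M_5 = 1315.
T_5 − M_5 = 45.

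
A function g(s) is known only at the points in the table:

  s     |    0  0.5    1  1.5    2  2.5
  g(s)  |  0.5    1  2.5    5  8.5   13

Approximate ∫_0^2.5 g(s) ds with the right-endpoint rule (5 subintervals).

15

Δs = 0.5.
Sum = 0.5·[1 + 2.5 + 5 + 8.5 + 13] = 15.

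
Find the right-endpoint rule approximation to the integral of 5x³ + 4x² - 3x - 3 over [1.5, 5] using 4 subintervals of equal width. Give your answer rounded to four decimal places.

1217.2959

Δx = (5 − 1.5)/4 = 0.875.
Right endpoints: 2.375, 3.25, 4.125, 5.
f(2.375) = 40663/512, f(3.25) = 201.140625, f(4.125) = 206661/512, f(5) = 707.
Sum = Δx · [f(2.375) + f(3.25) + f(4.125) + f(5)].
Sum ≈ 1217.2959.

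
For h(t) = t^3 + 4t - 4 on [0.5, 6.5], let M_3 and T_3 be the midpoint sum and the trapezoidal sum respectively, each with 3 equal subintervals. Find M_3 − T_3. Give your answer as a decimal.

M_3 = 485.25.
T_3 = 548.25.
M_3 − T_3 = -63.

-63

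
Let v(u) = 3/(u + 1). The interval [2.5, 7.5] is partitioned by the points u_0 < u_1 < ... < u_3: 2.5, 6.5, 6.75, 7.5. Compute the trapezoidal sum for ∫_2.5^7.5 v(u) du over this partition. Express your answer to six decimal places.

2.890187

Subinterval widths: 4, 0.25, 0.75.
v(2.5) = 6/7, v(6.5) = 0.4, v(6.75) = 12/31, v(7.5) = 6/17.
On each subinterval the trapezoid contributes (Δu_i/2)·[v(u_{i-1}) + v(u_i)].
Sum ≈ 2.890187.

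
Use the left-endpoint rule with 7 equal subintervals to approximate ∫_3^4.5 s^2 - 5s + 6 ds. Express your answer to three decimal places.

1.860

Δs = (4.5 − 3)/7 = 3/14.
Left endpoints: 3, 45/14, 24/7, 51/14, 27/7, 57/14, 30/7.
f(3) = 0, f(45/14) = 51/196, f(24/7) = 30/49, f(51/14) = 207/196, f(27/7) = 78/49, f(57/14) = 435/196, f(30/7) = 144/49.
Sum = Δs · [f(3) + f(45/14) + f(24/7) + ...].
Sum ≈ 1.860.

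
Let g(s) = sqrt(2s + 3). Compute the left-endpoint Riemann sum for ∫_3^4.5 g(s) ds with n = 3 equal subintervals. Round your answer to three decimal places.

4.739

Δs = (4.5 − 3)/3 = 0.5.
Left endpoints: 3, 3.5, 4.
g(3) ≈ 3.000, g(3.5) ≈ 3.162, g(4) ≈ 3.317.
Sum = Δs · [g(3) + g(3.5) + g(4)].
Sum ≈ 4.739.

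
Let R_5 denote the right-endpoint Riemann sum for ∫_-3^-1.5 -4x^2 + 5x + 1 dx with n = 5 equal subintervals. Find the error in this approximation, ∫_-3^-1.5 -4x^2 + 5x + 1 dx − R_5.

-5.085

Exact integral: ∫_-3^-1.5 f(x) dx = -46.875.
R_5 = -41.79.
Error = -46.875 − (-41.79) = -5.085.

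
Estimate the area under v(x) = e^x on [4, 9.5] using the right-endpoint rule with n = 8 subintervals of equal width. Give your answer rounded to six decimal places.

Δx = (9.5 − 4)/8 = 0.6875.
Right endpoints: 4.6875, 5.375, 6.0625, 6.75, 7.4375, 8.125, 8.8125, 9.5.
v(4.6875) ≈ 108.581387, v(5.375) ≈ 215.939872, v(6.0625) ≈ 429.447715, v(6.75) ≈ 854.058763, v(7.4375) ≈ 1698.498662, v(8.125) ≈ 3377.867932, v(8.8125) ≈ 6717.692523, v(9.5) ≈ 13359.726830.
Sum = Δx · [v(4.6875) + v(5.375) + v(6.0625) + ...].
Sum ≈ 18398.746907.

18398.746907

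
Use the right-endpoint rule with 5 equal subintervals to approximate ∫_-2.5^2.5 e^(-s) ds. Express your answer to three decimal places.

Δs = (2.5 − (-2.5))/5 = 1.
Right endpoints: -1.5, -0.5, 0.5, 1.5, 2.5.
f(-1.5) ≈ 4.482, f(-0.5) ≈ 1.649, f(0.5) ≈ 0.607, f(1.5) ≈ 0.223, f(2.5) ≈ 0.082.
Sum = Δs · [f(-1.5) + f(-0.5) + f(0.5) + f(1.5) + f(2.5)].
Sum ≈ 7.042.

7.042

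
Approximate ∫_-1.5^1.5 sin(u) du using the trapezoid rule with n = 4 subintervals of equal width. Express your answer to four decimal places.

Δu = (1.5 − (-1.5))/4 = 0.75.
f(-1.5) ≈ -0.9975, f(-0.75) ≈ -0.6816, f(0) ≈ 0.0000, f(0.75) ≈ 0.6816, f(1.5) ≈ 0.9975.
T_4 = (Δu/2)·[f(u_0) + 2f(u_1) + 2f(u_2) + 2f(u_3) + f(u_4)].
Sum ≈ 0.0000.

0.0000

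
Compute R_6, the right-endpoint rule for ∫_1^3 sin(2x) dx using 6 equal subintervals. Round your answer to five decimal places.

-0.86060

Δx = (3 − 1)/6 = 1/3.
Right endpoints: 4/3, 5/3, 2, 7/3, 8/3, 3.
f(4/3) ≈ 0.45727, f(5/3) ≈ -0.19057, f(2) ≈ -0.75680, f(7/3) ≈ -0.99895, f(8/3) ≈ -0.81333, f(3) ≈ -0.27942.
Sum = Δx · [f(4/3) + f(5/3) + f(2) + ...].
Sum ≈ -0.86060.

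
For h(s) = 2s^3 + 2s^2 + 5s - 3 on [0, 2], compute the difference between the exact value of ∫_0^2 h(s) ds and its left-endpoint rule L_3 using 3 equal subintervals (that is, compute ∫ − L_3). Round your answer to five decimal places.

10.14815

Exact integral: ∫_0^2 h(s) ds ≈ 17.3333333.
L_3 ≈ 7.1851852.
Error ≈ 17.3333333 − 7.1851852 ≈ 10.14815.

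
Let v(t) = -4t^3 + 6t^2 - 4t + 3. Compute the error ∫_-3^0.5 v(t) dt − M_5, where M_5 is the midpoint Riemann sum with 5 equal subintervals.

3.00125

Exact integral: ∫_-3^0.5 v(t) dt = 163.1875.
M_5 = 160.18625.
Error = 163.1875 − 160.18625 = 3.00125.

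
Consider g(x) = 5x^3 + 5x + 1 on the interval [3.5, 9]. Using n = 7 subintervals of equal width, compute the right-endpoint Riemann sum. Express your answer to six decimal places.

Δx = (9 − 3.5)/7 = 11/14.
Right endpoints: 30/7, 71/14, 41/7, 93/14, 52/7, 115/14, 9.
g(30/7) = 142693/343, g(71/14) = 1861879/2744, g(41/7) = 354993/343, g(93/14) = 4115669/2744, g(52/7) = 716123/343, g(115/14) = 7719819/2744, g(9) = 3691.
Sum = Δx · [g(30/7) + g(71/14) + g(41/7) + ...].
Sum ≈ 9602.649235.

9602.649235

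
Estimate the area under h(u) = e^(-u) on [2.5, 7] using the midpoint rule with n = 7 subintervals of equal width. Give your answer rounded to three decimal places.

Δu = (7 − 2.5)/7 = 9/14.
Midpoints: 79/28, 97/28, 115/28, 4.75, 151/28, 169/28, 187/28.
h(79/28) ≈ 0.060, h(97/28) ≈ 0.031, h(115/28) ≈ 0.016, h(4.75) ≈ 0.009, h(151/28) ≈ 0.005, h(169/28) ≈ 0.002, h(187/28) ≈ 0.001.
Sum = Δu · [h(79/28) + h(97/28) + h(115/28) + ...].
Sum ≈ 0.080.

0.080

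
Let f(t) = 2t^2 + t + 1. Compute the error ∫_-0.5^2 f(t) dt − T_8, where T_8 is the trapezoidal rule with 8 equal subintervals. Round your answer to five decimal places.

-0.08138

Exact integral: ∫_-0.5^2 f(t) dt ≈ 9.7916667.
T_8 ≈ 9.8730469.
Error ≈ 9.7916667 − 9.8730469 ≈ -0.08138.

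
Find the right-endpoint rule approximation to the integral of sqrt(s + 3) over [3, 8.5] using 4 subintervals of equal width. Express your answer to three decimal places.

Δs = (8.5 − 3)/4 = 1.375.
Right endpoints: 4.375, 5.75, 7.125, 8.5.
f(4.375) ≈ 2.716, f(5.75) ≈ 2.958, f(7.125) ≈ 3.182, f(8.5) ≈ 3.391.
Sum = Δs · [f(4.375) + f(5.75) + f(7.125) + f(8.5)].
Sum ≈ 16.839.

16.839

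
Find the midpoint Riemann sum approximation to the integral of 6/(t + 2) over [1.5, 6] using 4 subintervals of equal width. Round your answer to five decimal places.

4.93961

Δt = (6 − 1.5)/4 = 1.125.
Midpoints: 2.0625, 3.1875, 4.3125, 5.4375.
f(2.0625) = 96/65, f(3.1875) = 96/83, f(4.3125) = 96/101, f(5.4375) = 96/119.
Sum = Δt · [f(2.0625) + f(3.1875) + f(4.3125) + f(5.4375)].
Sum ≈ 4.93961.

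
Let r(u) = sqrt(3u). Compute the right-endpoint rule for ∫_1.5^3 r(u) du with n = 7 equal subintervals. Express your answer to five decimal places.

3.97203

Δu = (3 − 1.5)/7 = 3/14.
Right endpoints: 12/7, 27/14, 15/7, 33/14, 18/7, 39/14, 3.
r(12/7) ≈ 2.26779, r(27/14) ≈ 2.40535, r(15/7) ≈ 2.53546, r(33/14) ≈ 2.65922, r(18/7) ≈ 2.77746, r(39/14) ≈ 2.89087, r(3) ≈ 3.00000.
Sum = Δu · [r(12/7) + r(27/14) + r(15/7) + ...].
Sum ≈ 3.97203.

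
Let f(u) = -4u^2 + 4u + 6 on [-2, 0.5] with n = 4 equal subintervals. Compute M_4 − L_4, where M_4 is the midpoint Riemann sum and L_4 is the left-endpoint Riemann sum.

8.7890625

M_4 = -3.0078125.
L_4 = -11.796875.
M_4 − L_4 = 8.7890625.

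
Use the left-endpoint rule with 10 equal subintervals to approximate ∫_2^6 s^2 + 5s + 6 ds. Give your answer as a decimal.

Δs = (6 − 2)/10 = 0.4.
Left endpoints: 2, 2.4, 2.8, 3.2, 3.6, 4, 4.4, 4.8, 5.2, 5.6.
f(2) = 20, f(2.4) = 23.76, f(2.8) = 27.84, f(3.2) = 32.24, f(3.6) = 36.96, f(4) = 42, f(4.4) = 47.36, f(4.8) = 53.04, f(5.2) = 59.04, f(5.6) = 65.36.
Sum = Δs · [f(2) + f(2.4) + f(2.8) + ...].
Sum = 163.04.

163.04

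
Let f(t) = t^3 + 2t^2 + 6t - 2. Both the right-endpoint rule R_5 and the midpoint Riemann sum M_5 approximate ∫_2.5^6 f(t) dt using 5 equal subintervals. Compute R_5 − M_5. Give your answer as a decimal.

104.6303125

R_5 = 632.59.
M_5 = 527.9596875.
R_5 − M_5 = 104.6303125.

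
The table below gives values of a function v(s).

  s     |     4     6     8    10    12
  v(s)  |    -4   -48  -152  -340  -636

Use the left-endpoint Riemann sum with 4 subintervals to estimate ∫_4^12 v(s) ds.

-1088

Δs = 2.
Sum = 2·[(-4) + (-48) + (-152) + (-340)] = -1088.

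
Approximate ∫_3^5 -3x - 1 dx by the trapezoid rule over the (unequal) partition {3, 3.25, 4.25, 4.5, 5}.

Subinterval widths: 0.25, 1, 0.25, 0.5.
f(3) = -10, f(3.25) = -10.75, f(4.25) = -13.75, f(4.5) = -14.5, f(5) = -16.
On each subinterval the trapezoid contributes (Δx_i/2)·[f(x_{i-1}) + f(x_i)].
Sum = -26.

-26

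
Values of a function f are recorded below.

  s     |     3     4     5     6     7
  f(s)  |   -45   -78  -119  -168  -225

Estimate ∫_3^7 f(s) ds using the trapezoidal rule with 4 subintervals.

-500

Δs = 1.
T_4 = (1/2)·[(-45) + 2·(-78) + 2·(-119) + 2·(-168) + (-225)] = -500.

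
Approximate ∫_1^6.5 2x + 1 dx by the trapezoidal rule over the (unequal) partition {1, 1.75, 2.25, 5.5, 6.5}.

46.75

Subinterval widths: 0.75, 0.5, 3.25, 1.
f(1) = 3, f(1.75) = 4.5, f(2.25) = 5.5, f(5.5) = 12, f(6.5) = 14.
On each subinterval the trapezoid contributes (Δx_i/2)·[f(x_{i-1}) + f(x_i)].
Sum = 46.75.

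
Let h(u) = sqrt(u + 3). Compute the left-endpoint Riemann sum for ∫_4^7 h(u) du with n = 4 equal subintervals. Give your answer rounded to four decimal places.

Δu = (7 − 4)/4 = 0.75.
Left endpoints: 4, 4.75, 5.5, 6.25.
h(4) ≈ 2.6458, h(4.75) ≈ 2.7839, h(5.5) ≈ 2.9155, h(6.25) ≈ 3.0414.
Sum = Δu · [h(4) + h(4.75) + h(5.5) + h(6.25)].
Sum ≈ 8.5399.

8.5399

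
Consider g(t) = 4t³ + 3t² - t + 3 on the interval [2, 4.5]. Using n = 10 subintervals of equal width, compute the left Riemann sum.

Δt = (4.5 − 2)/10 = 0.25.
Left endpoints: 2, 2.25, 2.5, 2.75, 3, 3.25, 3.5, 3.75, 4, 4.25.
g(2) = 45, g(2.25) = 61.5, g(2.5) = 81.75, g(2.75) = 106.125, g(3) = 135, g(3.25) = 168.75, g(3.5) = 207.75, g(3.75) = 252.375, g(4) = 303, g(4.25) = 360.
Sum = Δt · [g(2) + g(2.25) + g(2.5) + ...].
Sum = 430.3125.

430.3125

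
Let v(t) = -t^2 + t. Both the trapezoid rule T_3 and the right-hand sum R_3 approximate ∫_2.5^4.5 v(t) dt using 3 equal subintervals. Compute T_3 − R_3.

T_3 ≈ -18.3148148.
R_3 ≈ -22.3148148.
T_3 − R_3 = 4.

4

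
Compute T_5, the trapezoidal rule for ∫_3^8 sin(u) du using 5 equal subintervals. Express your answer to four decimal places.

Δu = (8 − 3)/5 = 1.
f(3) ≈ 0.1411, f(4) ≈ -0.7568, f(5) ≈ -0.9589, f(6) ≈ -0.2794, f(7) ≈ 0.6570, f(8) ≈ 0.9894.
T_5 = (Δu/2)·[f(u_0) + 2f(u_1) + ... + 2f(u_{4}) + f(u_5)].
Sum ≈ -0.7729.

-0.7729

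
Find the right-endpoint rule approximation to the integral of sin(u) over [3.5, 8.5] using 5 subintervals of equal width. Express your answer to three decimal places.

Δu = (8.5 − 3.5)/5 = 1.
Right endpoints: 4.5, 5.5, 6.5, 7.5, 8.5.
f(4.5) ≈ -0.978, f(5.5) ≈ -0.706, f(6.5) ≈ 0.215, f(7.5) ≈ 0.938, f(8.5) ≈ 0.798.
Sum = Δu · [f(4.5) + f(5.5) + f(6.5) + f(7.5) + f(8.5)].
Sum ≈ 0.269.

0.269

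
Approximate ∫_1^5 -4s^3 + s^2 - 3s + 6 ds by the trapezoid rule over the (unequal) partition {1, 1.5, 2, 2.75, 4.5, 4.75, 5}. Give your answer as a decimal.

-635.5625

Subinterval widths: 0.5, 0.5, 0.75, 1.75, 0.25, 0.25.
f(1) = 0, f(1.5) = -9.75, f(2) = -28, f(2.75) = -77.875, f(4.5) = -351.75, f(4.75) = -414.375, f(5) = -484.
On each subinterval the trapezoid contributes (Δs_i/2)·[f(s_{i-1}) + f(s_i)].
Sum = -635.5625.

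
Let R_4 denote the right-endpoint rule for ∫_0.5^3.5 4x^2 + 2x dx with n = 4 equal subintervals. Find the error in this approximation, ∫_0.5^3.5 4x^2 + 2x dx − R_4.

-21.375

Exact integral: ∫_0.5^3.5 f(x) dx = 69.
R_4 = 90.375.
Error = 69 − 90.375 = -21.375.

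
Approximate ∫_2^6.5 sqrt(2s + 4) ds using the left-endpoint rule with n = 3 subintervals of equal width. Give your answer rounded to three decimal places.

14.830

Δs = (6.5 − 2)/3 = 1.5.
Left endpoints: 2, 3.5, 5.
f(2) ≈ 2.828, f(3.5) ≈ 3.317, f(5) ≈ 3.742.
Sum = Δs · [f(2) + f(3.5) + f(5)].
Sum ≈ 14.830.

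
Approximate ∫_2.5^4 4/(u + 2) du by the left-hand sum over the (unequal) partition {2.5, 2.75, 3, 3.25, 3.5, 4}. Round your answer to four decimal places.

Subinterval widths: 0.25, 0.25, 0.25, 0.25, 0.5.
Left endpoints: 2.5, 2.75, 3, 3.25, 3.5.
f(2.5) = 8/9, f(2.75) = 16/19, f(3) = 0.8, f(3.25) = 16/21, f(3.5) = 8/11.
Sum = Σ Δu_i · f(u_i).
Sum ≈ 1.1869.

1.1869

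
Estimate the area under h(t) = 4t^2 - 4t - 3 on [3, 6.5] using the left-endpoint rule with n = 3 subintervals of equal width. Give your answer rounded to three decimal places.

186.926

Δt = (6.5 − 3)/3 = 7/6.
Left endpoints: 3, 25/6, 16/3.
h(3) = 21, h(25/6) = 448/9, h(16/3) = 805/9.
Sum = Δt · [h(3) + h(25/6) + h(16/3)].
Sum ≈ 186.926.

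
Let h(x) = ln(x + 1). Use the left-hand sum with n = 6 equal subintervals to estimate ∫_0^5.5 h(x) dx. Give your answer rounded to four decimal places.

5.7512

Δx = (5.5 − 0)/6 = 11/12.
Left endpoints: 0, 11/12, 11/6, 2.75, 11/3, 55/12.
h(0) ≈ 0.0000, h(11/12) ≈ 0.6506, h(11/6) ≈ 1.0415, h(2.75) ≈ 1.3218, h(11/3) ≈ 1.5404, h(55/12) ≈ 1.7198.
Sum = Δx · [h(0) + h(11/12) + h(11/6) + ...].
Sum ≈ 5.7512.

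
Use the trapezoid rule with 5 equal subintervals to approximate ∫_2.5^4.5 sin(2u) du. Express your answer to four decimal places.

0.5652

Δu = (4.5 − 2.5)/5 = 0.4.
f(2.5) ≈ -0.9589, f(2.9) ≈ -0.4646, f(3.3) ≈ 0.3115, f(3.7) ≈ 0.8987, f(4.1) ≈ 0.9407, f(4.5) ≈ 0.4121.
T_5 = (Δu/2)·[f(u_0) + 2f(u_1) + ... + 2f(u_{4}) + f(u_5)].
Sum ≈ 0.5652.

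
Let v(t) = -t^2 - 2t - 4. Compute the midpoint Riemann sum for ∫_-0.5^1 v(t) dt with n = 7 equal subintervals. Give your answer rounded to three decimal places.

Δt = (1 − (-0.5))/7 = 3/14.
Midpoints: -11/28, -5/28, 1/28, 0.25, 13/28, 19/28, 25/28.
v(-11/28) = -2641/784, v(-5/28) = -2881/784, v(1/28) = -3193/784, v(0.25) = -4.5625, v(13/28) = -4033/784, v(19/28) = -4561/784, v(25/28) = -5161/784.
Sum = Δt · [v(-11/28) + v(-5/28) + v(1/28) + ...].
Sum ≈ -7.119.

-7.119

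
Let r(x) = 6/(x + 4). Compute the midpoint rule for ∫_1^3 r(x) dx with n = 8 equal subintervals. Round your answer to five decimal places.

2.01853

Δx = (3 − 1)/8 = 0.25.
Midpoints: 1.125, 1.375, 1.625, 1.875, 2.125, 2.375, 2.625, 2.875.
r(1.125) = 48/41, r(1.375) = 48/43, r(1.625) = 16/15, r(1.875) = 48/47, r(2.125) = 48/49, r(2.375) = 16/17, r(2.625) = 48/53, r(2.875) = 48/55.
Sum = Δx · [r(1.125) + r(1.375) + r(1.625) + ...].
Sum ≈ 2.01853.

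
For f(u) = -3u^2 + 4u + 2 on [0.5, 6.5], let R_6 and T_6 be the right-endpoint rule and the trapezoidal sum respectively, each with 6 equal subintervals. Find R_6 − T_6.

-51

R_6 = -232.5.
T_6 = -181.5.
R_6 − T_6 = -51.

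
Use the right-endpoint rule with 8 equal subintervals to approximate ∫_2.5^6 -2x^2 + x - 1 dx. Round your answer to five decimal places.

Δx = (6 − 2.5)/8 = 0.4375.
Right endpoints: 2.9375, 3.375, 3.8125, 4.25, 4.6875, 5.125, 5.5625, 6.
f(2.9375) = -15.3203125, f(3.375) = -20.40625, f(3.8125) = -26.2578125, f(4.25) = -32.875, f(4.6875) = -40.2578125, f(5.125) = -48.40625, f(5.5625) = -57.3203125, f(6) = -67.
Sum = Δx · [f(2.9375) + f(3.375) + f(3.8125) + ...].
Sum ≈ -134.68164.

-134.68164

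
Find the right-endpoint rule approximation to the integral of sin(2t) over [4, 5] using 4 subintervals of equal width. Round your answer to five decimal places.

Δt = (5 − 4)/4 = 0.25.
Right endpoints: 4.25, 4.5, 4.75, 5.
f(4.25) ≈ 0.79849, f(4.5) ≈ 0.41212, f(4.75) ≈ -0.07515, f(5) ≈ -0.54402.
Sum = Δt · [f(4.25) + f(4.5) + f(4.75) + f(5)].
Sum ≈ 0.14786.

0.14786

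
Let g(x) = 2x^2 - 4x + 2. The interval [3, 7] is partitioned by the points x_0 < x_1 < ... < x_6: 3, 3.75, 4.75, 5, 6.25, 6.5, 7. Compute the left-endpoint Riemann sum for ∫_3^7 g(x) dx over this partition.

Subinterval widths: 0.75, 1, 0.25, 1.25, 0.25, 0.5.
Left endpoints: 3, 3.75, 4.75, 5, 6.25, 6.5.
g(3) = 8, g(3.75) = 15.125, g(4.75) = 28.125, g(5) = 32, g(6.25) = 55.125, g(6.5) = 60.5.
Sum = Σ Δx_i · g(x_i).
Sum = 112.1875.

112.1875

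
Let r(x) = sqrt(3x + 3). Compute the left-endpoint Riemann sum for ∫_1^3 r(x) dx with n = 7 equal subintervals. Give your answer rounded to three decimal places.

5.825

Δx = (3 − 1)/7 = 2/7.
Left endpoints: 1, 9/7, 11/7, 13/7, 15/7, 17/7, 19/7.
r(1) ≈ 2.449, r(9/7) ≈ 2.619, r(11/7) ≈ 2.777, r(13/7) ≈ 2.928, r(15/7) ≈ 3.071, r(17/7) ≈ 3.207, r(19/7) ≈ 3.338.
Sum = Δx · [r(1) + r(9/7) + r(11/7) + ...].
Sum ≈ 5.825.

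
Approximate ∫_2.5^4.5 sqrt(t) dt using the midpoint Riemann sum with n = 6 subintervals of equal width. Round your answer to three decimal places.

3.729

Δt = (4.5 − 2.5)/6 = 1/3.
Midpoints: 8/3, 3, 10/3, 11/3, 4, 13/3.
f(8/3) ≈ 1.633, f(3) ≈ 1.732, f(10/3) ≈ 1.826, f(11/3) ≈ 1.915, f(4) ≈ 2.000, f(13/3) ≈ 2.082.
Sum = Δt · [f(8/3) + f(3) + f(10/3) + ...].
Sum ≈ 3.729.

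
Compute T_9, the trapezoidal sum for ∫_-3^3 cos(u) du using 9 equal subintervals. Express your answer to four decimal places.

0.2717

Δu = (3 − (-3))/9 = 2/3.
f(-3) ≈ -0.9900, f(-7/3) ≈ -0.6908, f(-5/3) ≈ -0.0957, f(-1) ≈ 0.5403, f(-1/3) ≈ 0.9450, f(1/3) ≈ 0.9450, f(1) ≈ 0.5403, f(5/3) ≈ -0.0957, f(7/3) ≈ -0.6908, f(3) ≈ -0.9900.
T_9 = (Δu/2)·[f(u_0) + 2f(u_1) + ... + 2f(u_{8}) + f(u_9)].
Sum ≈ 0.2717.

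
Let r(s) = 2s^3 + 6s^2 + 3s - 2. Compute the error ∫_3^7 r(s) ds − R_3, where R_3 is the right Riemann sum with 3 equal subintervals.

Exact integral: ∫_3^7 r(s) ds = 1844.
R_3 = 2476.
Error = 1844 − 2476 = -632.

-632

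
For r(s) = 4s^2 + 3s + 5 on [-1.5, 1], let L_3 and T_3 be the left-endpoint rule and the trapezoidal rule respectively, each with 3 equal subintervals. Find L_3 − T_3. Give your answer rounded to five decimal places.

-1.04167

L_3 ≈ 16.5740741.
T_3 ≈ 17.6157407.
L_3 − T_3 ≈ -1.04167.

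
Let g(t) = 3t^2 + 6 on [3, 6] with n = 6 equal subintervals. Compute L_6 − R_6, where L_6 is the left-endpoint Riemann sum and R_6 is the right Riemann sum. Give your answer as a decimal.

-40.5

L_6 = 187.125.
R_6 = 227.625.
L_6 − R_6 = -40.5.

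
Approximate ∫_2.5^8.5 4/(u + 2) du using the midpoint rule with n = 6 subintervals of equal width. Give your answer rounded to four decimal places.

3.3825

Δu = (8.5 − 2.5)/6 = 1.
Midpoints: 3, 4, 5, 6, 7, 8.
f(3) = 0.8, f(4) = 2/3, f(5) = 4/7, f(6) = 0.5, f(7) = 4/9, f(8) = 0.4.
Sum = Δu · [f(3) + f(4) + f(5) + ...].
Sum ≈ 3.3825.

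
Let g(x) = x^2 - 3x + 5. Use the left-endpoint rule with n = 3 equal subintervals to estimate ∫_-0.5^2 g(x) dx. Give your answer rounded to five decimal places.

Δx = (2 − (-0.5))/3 = 5/6.
Left endpoints: -0.5, 1/3, 7/6.
g(-0.5) = 6.75, g(1/3) = 37/9, g(7/6) = 103/36.
Sum = Δx · [g(-0.5) + g(1/3) + g(7/6)].
Sum ≈ 11.43519.

11.43519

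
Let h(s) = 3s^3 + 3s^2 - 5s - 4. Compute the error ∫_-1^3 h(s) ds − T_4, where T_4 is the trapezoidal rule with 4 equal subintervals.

Exact integral: ∫_-1^3 h(s) ds = 52.
T_4 = 60.
Error = 52 − 60 = -8.

-8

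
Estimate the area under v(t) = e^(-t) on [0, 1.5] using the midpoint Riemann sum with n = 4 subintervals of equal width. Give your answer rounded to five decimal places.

0.77234

Δt = (1.5 − 0)/4 = 0.375.
Midpoints: 0.1875, 0.5625, 0.9375, 1.3125.
v(0.1875) ≈ 0.82903, v(0.5625) ≈ 0.56978, v(0.9375) ≈ 0.39161, v(1.3125) ≈ 0.26915.
Sum = Δt · [v(0.1875) + v(0.5625) + v(0.9375) + v(1.3125)].
Sum ≈ 0.77234.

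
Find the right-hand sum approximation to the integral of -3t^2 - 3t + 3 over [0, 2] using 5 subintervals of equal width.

Δt = (2 − 0)/5 = 0.4.
Right endpoints: 0.4, 0.8, 1.2, 1.6, 2.
f(0.4) = 1.32, f(0.8) = -1.32, f(1.2) = -4.92, f(1.6) = -9.48, f(2) = -15.
Sum = Δt · [f(0.4) + f(0.8) + f(1.2) + f(1.6) + f(2)].
Sum = -11.76.

-11.76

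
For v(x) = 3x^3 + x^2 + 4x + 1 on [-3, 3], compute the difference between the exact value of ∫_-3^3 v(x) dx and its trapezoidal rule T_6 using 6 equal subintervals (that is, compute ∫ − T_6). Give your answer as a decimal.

Exact integral: ∫_-3^3 v(x) dx = 24.
T_6 = 25.
Error = 24 − 25 = -1.

-1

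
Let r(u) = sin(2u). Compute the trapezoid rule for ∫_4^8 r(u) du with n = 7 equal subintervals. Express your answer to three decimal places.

0.361

Δu = (8 − 4)/7 = 4/7.
r(4) ≈ 0.989, r(32/7) ≈ 0.278, r(36/7) ≈ -0.758, r(40/7) ≈ -0.908, r(44/7) ≈ 0.005, r(48/7) ≈ 0.912, r(52/7) ≈ 0.752, r(8) ≈ -0.288.
T_7 = (Δu/2)·[r(u_0) + 2r(u_1) + ... + 2r(u_{6}) + r(u_7)].
Sum ≈ 0.361.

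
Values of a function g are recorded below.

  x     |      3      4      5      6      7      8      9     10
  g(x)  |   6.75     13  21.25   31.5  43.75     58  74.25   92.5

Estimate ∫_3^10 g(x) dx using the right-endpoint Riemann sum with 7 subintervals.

334.25

Δx = 1.
Sum = 1·[13 + 21.25 + 31.5 + 43.75 + 58 + 74.25 + 92.5] = 334.25.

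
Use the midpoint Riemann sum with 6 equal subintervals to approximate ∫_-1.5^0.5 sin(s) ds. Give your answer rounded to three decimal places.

Δs = (0.5 − (-1.5))/6 = 1/3.
Midpoints: -4/3, -1, -2/3, -1/3, 0, 1/3.
f(-4/3) ≈ -0.972, f(-1) ≈ -0.841, f(-2/3) ≈ -0.618, f(-1/3) ≈ -0.327, f(0) ≈ 0.000, f(1/3) ≈ 0.327.
Sum = Δs · [f(-4/3) + f(-1) + f(-2/3) + ...].
Sum ≈ -0.811.

-0.811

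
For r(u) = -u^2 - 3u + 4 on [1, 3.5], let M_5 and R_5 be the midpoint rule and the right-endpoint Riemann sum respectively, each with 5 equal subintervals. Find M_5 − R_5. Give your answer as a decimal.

4.84375

M_5 = -20.78125.
R_5 = -25.625.
M_5 − R_5 = 4.84375.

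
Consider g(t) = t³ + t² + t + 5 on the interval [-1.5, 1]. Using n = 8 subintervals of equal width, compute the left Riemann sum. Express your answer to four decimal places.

Δt = (1 − (-1.5))/8 = 0.3125.
Left endpoints: -1.5, -1.1875, -0.875, -0.5625, -0.25, 0.0625, 0.375, 0.6875.
g(-1.5) = 2.375, g(-1.1875) = 14533/4096, g(-0.875) = 2161/512, g(-0.5625) = 18743/4096, g(-0.25) = 4.796875, g(0.0625) = 20753/4096, g(0.375) = 2851/512, g(0.6875) = 26563/4096.
Sum = Δt · [g(-1.5) + g(-1.1875) + g(-0.875) + ...].
Sum ≈ 11.4490.

11.4490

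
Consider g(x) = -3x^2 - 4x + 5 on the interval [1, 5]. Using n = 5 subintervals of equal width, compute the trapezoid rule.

Δx = (5 − 1)/5 = 0.8.
g(1) = -2, g(1.8) = -11.92, g(2.6) = -25.68, g(3.4) = -43.28, g(4.2) = -64.72, g(5) = -90.
T_5 = (Δx/2)·[g(x_0) + 2g(x_1) + ... + 2g(x_{4}) + g(x_5)].
Sum = -153.28.

-153.28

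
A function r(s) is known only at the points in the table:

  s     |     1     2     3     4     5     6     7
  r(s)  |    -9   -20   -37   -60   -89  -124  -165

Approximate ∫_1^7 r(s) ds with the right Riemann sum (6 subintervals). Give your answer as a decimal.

-495

Δs = 1.
Sum = 1·[(-20) + (-37) + (-60) + (-89) + (-124) + (-165)] = -495.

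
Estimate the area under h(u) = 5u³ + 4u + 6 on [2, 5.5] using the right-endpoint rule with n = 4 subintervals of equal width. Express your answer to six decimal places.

Δu = (5.5 − 2)/4 = 0.875.
Right endpoints: 2.875, 3.75, 4.625, 5.5.
h(2.875) = 69795/512, h(3.75) = 284.671875, h(4.625) = 265809/512, h(5.5) = 859.875.
Sum = Δu · [h(2.875) + h(3.75) + h(4.625) + h(5.5)].
Sum ≈ 1575.020508.

1575.020508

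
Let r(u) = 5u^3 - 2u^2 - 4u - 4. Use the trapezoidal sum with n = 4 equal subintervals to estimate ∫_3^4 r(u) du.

Δu = (4 − 3)/4 = 0.25.
r(3) = 101, r(3.25) = 133.515625, r(3.5) = 171.875, r(3.75) = 216.546875, r(4) = 268.
T_4 = (Δu/2)·[r(u_0) + 2r(u_1) + 2r(u_2) + 2r(u_3) + r(u_4)].
Sum = 176.609375.

176.609375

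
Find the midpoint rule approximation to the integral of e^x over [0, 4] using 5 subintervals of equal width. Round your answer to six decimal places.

Δx = (4 − 0)/5 = 0.8.
Midpoints: 0.4, 1.2, 2, 2.8, 3.6.
f(0.4) ≈ 1.491825, f(1.2) ≈ 3.320117, f(2) ≈ 7.389056, f(2.8) ≈ 16.444647, f(3.6) ≈ 36.598234.
Sum = Δx · [f(0.4) + f(1.2) + f(2) + f(2.8) + f(3.6)].
Sum ≈ 52.195103.

52.195103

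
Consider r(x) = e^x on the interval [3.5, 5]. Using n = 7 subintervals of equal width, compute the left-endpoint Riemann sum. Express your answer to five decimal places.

103.38523

Δx = (5 − 3.5)/7 = 3/14.
Left endpoints: 3.5, 26/7, 55/14, 29/7, 61/14, 32/7, 67/14.
r(3.5) ≈ 33.11545, r(26/7) ≈ 41.02927, r(55/14) ≈ 50.83431, r(29/7) ≈ 62.98251, r(61/14) ≈ 78.03386, r(32/7) ≈ 96.68213, r(67/14) ≈ 119.78689.
Sum = Δx · [r(3.5) + r(26/7) + r(55/14) + ...].
Sum ≈ 103.38523.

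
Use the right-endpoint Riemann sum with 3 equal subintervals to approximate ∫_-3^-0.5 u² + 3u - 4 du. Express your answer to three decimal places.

-14.398

Δu = (-0.5 − (-3))/3 = 5/6.
Right endpoints: -13/6, -4/3, -0.5.
f(-13/6) = -209/36, f(-4/3) = -56/9, f(-0.5) = -5.25.
Sum = Δu · [f(-13/6) + f(-4/3) + f(-0.5)].
Sum ≈ -14.398.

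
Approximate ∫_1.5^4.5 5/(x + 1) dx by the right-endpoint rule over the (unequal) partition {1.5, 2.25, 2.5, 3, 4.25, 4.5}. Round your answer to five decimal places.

3.55374

Subinterval widths: 0.75, 0.25, 0.5, 1.25, 0.25.
Right endpoints: 2.25, 2.5, 3, 4.25, 4.5.
f(2.25) = 20/13, f(2.5) = 10/7, f(3) = 1.25, f(4.25) = 20/21, f(4.5) = 10/11.
Sum = Σ Δx_i · f(x_i).
Sum ≈ 3.55374.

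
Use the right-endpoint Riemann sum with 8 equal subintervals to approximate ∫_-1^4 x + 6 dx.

39.0625

Δx = (4 − (-1))/8 = 0.625.
Right endpoints: -0.375, 0.25, 0.875, 1.5, 2.125, 2.75, 3.375, 4.
f(-0.375) = 5.625, f(0.25) = 6.25, f(0.875) = 6.875, f(1.5) = 7.5, f(2.125) = 8.125, f(2.75) = 8.75, f(3.375) = 9.375, f(4) = 10.
Sum = Δx · [f(-0.375) + f(0.25) + f(0.875) + ...].
Sum = 39.0625.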